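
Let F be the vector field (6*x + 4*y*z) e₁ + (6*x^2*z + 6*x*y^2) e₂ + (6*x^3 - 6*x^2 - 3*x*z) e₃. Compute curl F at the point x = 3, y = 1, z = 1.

(-54, -119, 38)

(∇×F)₁ = ∂F₃/∂y − ∂F₂/∂z = -6*x^2
(∇×F)₂ = ∂F₁/∂z − ∂F₃/∂x = -18*x^2 + 12*x + 4*y + 3*z
(∇×F)₃ = ∂F₂/∂x − ∂F₁/∂y = 12*x*z + 6*y^2 - 4*z
∇×F = (-6*x^2, -18*x^2 + 12*x + 4*y + 3*z, 12*x*z + 6*y^2 - 4*z)
At (3, 1, 1): (-54, -119, 38).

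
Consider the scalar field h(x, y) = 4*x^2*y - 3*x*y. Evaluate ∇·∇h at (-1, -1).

∂²h/∂x² = 8*y
∂²h/∂y² = 0
∇²h = 8*y
At (-1, -1): -8.

-8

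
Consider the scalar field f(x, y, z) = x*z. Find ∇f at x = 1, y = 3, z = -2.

(-2, 0, 1)

∂f/∂x = z
∂f/∂y = 0
∂f/∂z = x
∇f = (z, 0, x)
At (1, 3, -2): (-2, 0, 1).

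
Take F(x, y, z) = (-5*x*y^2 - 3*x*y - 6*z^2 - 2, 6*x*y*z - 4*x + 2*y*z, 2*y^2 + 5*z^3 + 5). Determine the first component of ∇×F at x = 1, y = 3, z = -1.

-12

(∇×F)_1 = ∂F₃/∂y − ∂F₂/∂z
= 4*y − (6*x*y + 2*y)
= -6*x*y + 2*y
At (1, 3, -1): -12.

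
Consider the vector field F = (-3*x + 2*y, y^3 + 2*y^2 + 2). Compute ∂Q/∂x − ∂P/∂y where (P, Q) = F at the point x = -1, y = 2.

∂F₂/∂x = 0
∂F₁/∂y = 2
Scalar curl = -2
At (-1, 2): -2.

-2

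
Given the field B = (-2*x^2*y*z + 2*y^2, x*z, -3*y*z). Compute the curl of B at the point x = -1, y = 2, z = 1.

(∇×B)₁ = ∂B₃/∂y − ∂B₂/∂z = -x - 3*z
(∇×B)₂ = ∂B₁/∂z − ∂B₃/∂x = -2*x^2*y
(∇×B)₃ = ∂B₂/∂x − ∂B₁/∂y = 2*x^2*z - 4*y + z
∇×B = (-x - 3*z, -2*x^2*y, 2*x^2*z - 4*y + z)
At (-1, 2, 1): (-2, -4, -5).

(-2, -4, -5)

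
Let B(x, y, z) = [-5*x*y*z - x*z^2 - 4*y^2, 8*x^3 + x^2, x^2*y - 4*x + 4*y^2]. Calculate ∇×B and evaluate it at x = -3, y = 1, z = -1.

(17, 19, 233)

(∇×B)₁ = ∂B₃/∂y − ∂B₂/∂z = x^2 + 8*y
(∇×B)₂ = ∂B₁/∂z − ∂B₃/∂x = -7*x*y - 2*x*z + 4
(∇×B)₃ = ∂B₂/∂x − ∂B₁/∂y = 24*x^2 + 5*x*z + 2*x + 8*y
∇×B = (x^2 + 8*y, -7*x*y - 2*x*z + 4, 24*x^2 + 5*x*z + 2*x + 8*y)
At (-3, 1, -1): (17, 19, 233).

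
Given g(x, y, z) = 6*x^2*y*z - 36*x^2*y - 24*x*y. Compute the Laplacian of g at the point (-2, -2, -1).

168

∂²g/∂x² = 12*y*(z - 6)
∂²g/∂y² = 0
∂²g/∂z² = 0
∇²g = 12*y*z - 72*y
At (-2, -2, -1): 168.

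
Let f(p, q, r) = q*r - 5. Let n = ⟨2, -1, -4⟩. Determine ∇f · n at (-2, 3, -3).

∂f/∂p = 0
∂f/∂q = r
∂f/∂r = q
∇f at (-2, 3, -3) = (0, -3, 3)
∇f · n = (0)(2) + (-3)(-1) + (3)(-4) = -9

-9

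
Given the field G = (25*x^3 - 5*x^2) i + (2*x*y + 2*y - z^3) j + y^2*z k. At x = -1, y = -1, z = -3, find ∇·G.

86

∂G₁/∂x = 75*x^2 - 10*x
∂G₂/∂y = 2*x + 2
∂G₃/∂z = y^2
∇·G = 75*x^2 - 8*x + y^2 + 2
At (-1, -1, -3): 86.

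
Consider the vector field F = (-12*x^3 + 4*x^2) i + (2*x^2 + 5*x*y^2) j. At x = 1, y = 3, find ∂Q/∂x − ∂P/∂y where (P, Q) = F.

∂F₂/∂x = 4*x + 5*y^2
∂F₁/∂y = 0
Scalar curl = 4*x + 5*y^2
At (1, 3): 49.

49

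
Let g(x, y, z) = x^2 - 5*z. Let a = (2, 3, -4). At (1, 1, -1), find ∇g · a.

∂g/∂x = 2*x
∂g/∂y = 0
∂g/∂z = -5
∇g at (1, 1, -1) = (2, 0, -5)
∇g · a = (2)(2) + (0)(3) + (-5)(-4) = 24

24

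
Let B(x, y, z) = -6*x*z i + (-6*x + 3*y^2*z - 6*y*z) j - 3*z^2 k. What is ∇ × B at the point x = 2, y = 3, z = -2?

(∇×B)₁ = ∂B₃/∂y − ∂B₂/∂z = -3*y^2 + 6*y
(∇×B)₂ = ∂B₁/∂z − ∂B₃/∂x = -6*x
(∇×B)₃ = ∂B₂/∂x − ∂B₁/∂y = -6
∇×B = (-3*y^2 + 6*y, -6*x, -6)
At (2, 3, -2): (-9, -12, -6).

(-9, -12, -6)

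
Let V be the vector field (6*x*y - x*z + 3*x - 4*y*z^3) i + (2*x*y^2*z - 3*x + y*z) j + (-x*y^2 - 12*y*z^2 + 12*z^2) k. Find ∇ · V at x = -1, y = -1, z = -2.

-107

∂V₁/∂x = 6*y - z + 3
∂V₂/∂y = 4*x*y*z + z
∂V₃/∂z = -24*y*z + 24*z
∇·V = 4*x*y*z - 24*y*z + 6*y + 24*z + 3
At (-1, -1, -2): -107.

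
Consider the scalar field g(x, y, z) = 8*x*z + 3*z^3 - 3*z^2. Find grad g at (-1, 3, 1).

(8, 0, -5)

∂g/∂x = 8*z
∂g/∂y = 0
∂g/∂z = 8*x + 9*z^2 - 6*z
∇g = (8*z, 0, 8*x + 9*z^2 - 6*z)
At (-1, 3, 1): (8, 0, -5).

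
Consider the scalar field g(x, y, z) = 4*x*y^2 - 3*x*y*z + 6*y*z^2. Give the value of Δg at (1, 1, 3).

∂²g/∂x² = 0
∂²g/∂y² = 8*x
∂²g/∂z² = 12*y
∇²g = 8*x + 12*y
At (1, 1, 3): 20.

20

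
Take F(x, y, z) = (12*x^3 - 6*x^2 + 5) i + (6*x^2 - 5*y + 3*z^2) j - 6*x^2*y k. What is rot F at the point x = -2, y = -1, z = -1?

(-18, 24, -24)

(∇×F)₁ = ∂F₃/∂y − ∂F₂/∂z = -6*x^2 - 6*z
(∇×F)₂ = ∂F₁/∂z − ∂F₃/∂x = 12*x*y
(∇×F)₃ = ∂F₂/∂x − ∂F₁/∂y = 12*x
∇×F = (-6*x^2 - 6*z, 12*x*y, 12*x)
At (-2, -1, -1): (-18, 24, -24).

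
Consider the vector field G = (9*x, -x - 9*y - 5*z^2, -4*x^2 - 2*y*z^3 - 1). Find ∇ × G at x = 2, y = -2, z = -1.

(-8, 16, -1)

(∇×G)₁ = ∂G₃/∂y − ∂G₂/∂z = -2*z^3 + 10*z
(∇×G)₂ = ∂G₁/∂z − ∂G₃/∂x = 8*x
(∇×G)₃ = ∂G₂/∂x − ∂G₁/∂y = -1
∇×G = (-2*z^3 + 10*z, 8*x, -1)
At (2, -2, -1): (-8, 16, -1).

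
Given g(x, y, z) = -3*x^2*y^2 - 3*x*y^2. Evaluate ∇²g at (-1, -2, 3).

∂²g/∂x² = -6*y^2
∂²g/∂y² = -6*x*(x + 1)
∂²g/∂z² = 0
∇²g = -6*x^2 - 6*x - 6*y^2
At (-1, -2, 3): -24.

-24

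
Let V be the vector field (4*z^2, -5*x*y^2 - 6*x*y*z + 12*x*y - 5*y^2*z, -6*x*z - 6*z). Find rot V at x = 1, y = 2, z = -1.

(32, -14, 16)

(∇×V)₁ = ∂V₃/∂y − ∂V₂/∂z = 6*x*y + 5*y^2
(∇×V)₂ = ∂V₁/∂z − ∂V₃/∂x = 14*z
(∇×V)₃ = ∂V₂/∂x − ∂V₁/∂y = -5*y^2 - 6*y*z + 12*y
∇×V = (6*x*y + 5*y^2, 14*z, -5*y^2 - 6*y*z + 12*y)
At (1, 2, -1): (32, -14, 16).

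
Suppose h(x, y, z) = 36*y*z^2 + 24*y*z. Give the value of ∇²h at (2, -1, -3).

∂²h/∂x² = 0
∂²h/∂y² = 0
∂²h/∂z² = 72*y
∇²h = 72*y
At (2, -1, -3): -72.

-72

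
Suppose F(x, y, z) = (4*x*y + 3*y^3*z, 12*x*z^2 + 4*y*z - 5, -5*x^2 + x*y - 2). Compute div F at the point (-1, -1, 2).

4

∂F₁/∂x = 4*y
∂F₂/∂y = 4*z
∂F₃/∂z = 0
∇·F = 4*y + 4*z
At (-1, -1, 2): 4.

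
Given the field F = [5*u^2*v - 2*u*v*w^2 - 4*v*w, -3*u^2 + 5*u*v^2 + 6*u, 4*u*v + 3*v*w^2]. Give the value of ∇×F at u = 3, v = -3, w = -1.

(15, -12, -10)

(∇×F)₁ = ∂F₃/∂v − ∂F₂/∂w = 4*u + 3*w^2
(∇×F)₂ = ∂F₁/∂w − ∂F₃/∂u = -4*u*v*w - 8*v
(∇×F)₃ = ∂F₂/∂u − ∂F₁/∂v = -5*u^2 + 2*u*w^2 - 6*u + 5*v^2 + 4*w + 6
∇×F = (4*u + 3*w^2, -4*u*v*w - 8*v, -5*u^2 + 2*u*w^2 - 6*u + 5*v^2 + 4*w + 6)
At (3, -3, -1): (15, -12, -10).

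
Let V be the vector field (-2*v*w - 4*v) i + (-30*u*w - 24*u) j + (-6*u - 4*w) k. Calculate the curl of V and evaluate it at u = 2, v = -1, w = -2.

(∇×V)₁ = ∂V₃/∂v − ∂V₂/∂w = 30*u
(∇×V)₂ = ∂V₁/∂w − ∂V₃/∂u = -2*v + 6
(∇×V)₃ = ∂V₂/∂u − ∂V₁/∂v = -28*w - 20
∇×V = (30*u, -2*v + 6, -28*w - 20)
At (2, -1, -2): (60, 8, 36).

(60, 8, 36)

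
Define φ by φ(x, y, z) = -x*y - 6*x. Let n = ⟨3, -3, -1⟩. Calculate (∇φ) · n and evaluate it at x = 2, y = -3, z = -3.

∂φ/∂x = -y - 6
∂φ/∂y = -x
∂φ/∂z = 0
∇φ at (2, -3, -3) = (-3, -2, 0)
∇φ · n = (-3)(3) + (-2)(-3) + (0)(-1) = -3

-3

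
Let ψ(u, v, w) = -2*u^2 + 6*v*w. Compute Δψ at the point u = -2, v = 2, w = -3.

-4

∂²ψ/∂u² = -4
∂²ψ/∂v² = 0
∂²ψ/∂w² = 0
∇²ψ = -4
At (-2, 2, -3): -4.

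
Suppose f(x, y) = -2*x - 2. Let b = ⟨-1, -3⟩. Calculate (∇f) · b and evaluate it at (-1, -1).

∂f/∂x = -2
∂f/∂y = 0
∇f at (-1, -1) = (-2, 0)
∇f · b = (-2)(-1) + (0)(-3) = 2

2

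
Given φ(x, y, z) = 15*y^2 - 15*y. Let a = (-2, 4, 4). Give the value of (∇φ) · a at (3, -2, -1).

-300

∂φ/∂x = 0
∂φ/∂y = 30*y - 15
∂φ/∂z = 0
∇φ at (3, -2, -1) = (0, -75, 0)
∇φ · a = (0)(-2) + (-75)(4) + (0)(4) = -300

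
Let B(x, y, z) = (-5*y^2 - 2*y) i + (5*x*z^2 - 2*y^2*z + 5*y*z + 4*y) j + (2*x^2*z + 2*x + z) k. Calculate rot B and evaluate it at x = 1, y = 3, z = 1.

(-7, -6, 37)

(∇×B)₁ = ∂B₃/∂y − ∂B₂/∂z = -10*x*z + 2*y^2 - 5*y
(∇×B)₂ = ∂B₁/∂z − ∂B₃/∂x = -4*x*z - 2
(∇×B)₃ = ∂B₂/∂x − ∂B₁/∂y = 10*y + 5*z^2 + 2
∇×B = (-10*x*z + 2*y^2 - 5*y, -4*x*z - 2, 10*y + 5*z^2 + 2)
At (1, 3, 1): (-7, -6, 37).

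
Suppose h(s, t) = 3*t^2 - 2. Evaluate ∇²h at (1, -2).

∂²h/∂s² = 0
∂²h/∂t² = 6
∇²h = 6
At (1, -2): 6.

6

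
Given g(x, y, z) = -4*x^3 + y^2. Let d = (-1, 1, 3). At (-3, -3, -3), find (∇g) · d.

∂g/∂x = -12*x^2
∂g/∂y = 2*y
∂g/∂z = 0
∇g at (-3, -3, -3) = (-108, -6, 0)
∇g · d = (-108)(-1) + (-6)(1) + (0)(3) = 102

102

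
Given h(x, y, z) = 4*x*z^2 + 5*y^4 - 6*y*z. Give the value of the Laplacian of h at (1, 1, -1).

68

∂²h/∂x² = 0
∂²h/∂y² = 60*y^2
∂²h/∂z² = 8*x
∇²h = 8*x + 60*y^2
At (1, 1, -1): 68.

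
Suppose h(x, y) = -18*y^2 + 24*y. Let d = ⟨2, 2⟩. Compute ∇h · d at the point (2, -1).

∂h/∂x = 0
∂h/∂y = -36*y + 24
∇h at (2, -1) = (0, 60)
∇h · d = (0)(2) + (60)(2) = 120

120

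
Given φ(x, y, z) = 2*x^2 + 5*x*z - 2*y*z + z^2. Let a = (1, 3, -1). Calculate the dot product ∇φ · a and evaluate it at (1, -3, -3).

∂φ/∂x = 4*x + 5*z
∂φ/∂y = -2*z
∂φ/∂z = 5*x - 2*y + 2*z
∇φ at (1, -3, -3) = (-11, 6, 5)
∇φ · a = (-11)(1) + (6)(3) + (5)(-1) = 2

2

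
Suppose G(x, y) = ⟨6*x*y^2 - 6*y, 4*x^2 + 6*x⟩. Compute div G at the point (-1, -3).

54

∂G₁/∂x = 6*y^2
∂G₂/∂y = 0
∇·G = 6*y^2
At (-1, -3): 54.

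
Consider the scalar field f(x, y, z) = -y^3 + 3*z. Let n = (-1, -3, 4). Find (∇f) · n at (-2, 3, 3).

∂f/∂x = 0
∂f/∂y = -3*y^2
∂f/∂z = 3
∇f at (-2, 3, 3) = (0, -27, 3)
∇f · n = (0)(-1) + (-27)(-3) + (3)(4) = 93

93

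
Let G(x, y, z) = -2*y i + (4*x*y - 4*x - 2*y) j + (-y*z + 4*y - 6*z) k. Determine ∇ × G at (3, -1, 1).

(3, 0, -6)

(∇×G)₁ = ∂G₃/∂y − ∂G₂/∂z = -z + 4
(∇×G)₂ = ∂G₁/∂z − ∂G₃/∂x = 0
(∇×G)₃ = ∂G₂/∂x − ∂G₁/∂y = 4*y - 2
∇×G = (-z + 4, 0, 4*y - 2)
At (3, -1, 1): (3, 0, -6).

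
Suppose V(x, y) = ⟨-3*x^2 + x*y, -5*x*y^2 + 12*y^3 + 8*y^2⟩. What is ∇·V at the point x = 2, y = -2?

138

∂V₁/∂x = -6*x + y
∂V₂/∂y = -10*x*y + 36*y^2 + 16*y
∇·V = -10*x*y - 6*x + 36*y^2 + 17*y
At (2, -2): 138.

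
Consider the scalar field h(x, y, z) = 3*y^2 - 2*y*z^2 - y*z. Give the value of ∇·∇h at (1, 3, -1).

∂²h/∂x² = 0
∂²h/∂y² = 6
∂²h/∂z² = -4*y
∇²h = -4*y + 6
At (1, 3, -1): -6.

-6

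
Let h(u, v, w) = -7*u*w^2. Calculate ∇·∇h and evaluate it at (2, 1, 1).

-28

∂²h/∂u² = 0
∂²h/∂v² = 0
∂²h/∂w² = -14*u
∇²h = -14*u
At (2, 1, 1): -28.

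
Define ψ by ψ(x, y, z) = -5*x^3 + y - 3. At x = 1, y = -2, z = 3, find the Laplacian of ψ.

-30

∂²ψ/∂x² = -30*x
∂²ψ/∂y² = 0
∂²ψ/∂z² = 0
∇²ψ = -30*x
At (1, -2, 3): -30.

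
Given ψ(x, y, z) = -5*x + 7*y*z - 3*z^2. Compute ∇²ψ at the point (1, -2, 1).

-6

∂²ψ/∂x² = 0
∂²ψ/∂y² = 0
∂²ψ/∂z² = -6
∇²ψ = -6
At (1, -2, 1): -6.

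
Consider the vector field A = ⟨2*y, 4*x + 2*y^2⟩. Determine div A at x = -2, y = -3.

-12

∂A₁/∂x = 0
∂A₂/∂y = 4*y
∇·A = 4*y
At (-2, -3): -12.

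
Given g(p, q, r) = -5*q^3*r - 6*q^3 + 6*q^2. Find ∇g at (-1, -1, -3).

∂g/∂p = 0
∂g/∂q = -15*q^2*r - 18*q^2 + 12*q
∂g/∂r = -5*q^3
∇g = (0, -15*q^2*r - 18*q^2 + 12*q, -5*q^3)
At (-1, -1, -3): (0, 15, 5).

(0, 15, 5)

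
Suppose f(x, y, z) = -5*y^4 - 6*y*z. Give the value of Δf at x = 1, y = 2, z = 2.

-240

∂²f/∂x² = 0
∂²f/∂y² = -60*y^2
∂²f/∂z² = 0
∇²f = -60*y^2
At (1, 2, 2): -240.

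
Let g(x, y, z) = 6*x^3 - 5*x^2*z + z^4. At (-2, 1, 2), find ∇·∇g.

-44

∂²g/∂x² = 2*(18*x - 5*z)
∂²g/∂y² = 0
∂²g/∂z² = 12*z^2
∇²g = 36*x + 12*z^2 - 10*z
At (-2, 1, 2): -44.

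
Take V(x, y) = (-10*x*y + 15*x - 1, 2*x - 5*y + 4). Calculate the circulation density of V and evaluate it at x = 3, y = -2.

∂V₂/∂x = 2
∂V₁/∂y = -10*x
Scalar curl = 10*x + 2
At (3, -2): 32.

32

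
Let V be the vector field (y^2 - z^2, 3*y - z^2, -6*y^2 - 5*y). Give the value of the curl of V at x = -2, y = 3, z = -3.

(-47, 6, -6)

(∇×V)₁ = ∂V₃/∂y − ∂V₂/∂z = -12*y + 2*z - 5
(∇×V)₂ = ∂V₁/∂z − ∂V₃/∂x = -2*z
(∇×V)₃ = ∂V₂/∂x − ∂V₁/∂y = -2*y
∇×V = (-12*y + 2*z - 5, -2*z, -2*y)
At (-2, 3, -3): (-47, 6, -6).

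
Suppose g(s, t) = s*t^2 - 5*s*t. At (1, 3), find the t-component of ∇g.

(∇g)_2 = ∂g/∂t = 2*s*t - 5*s
At (1, 3): 1.

1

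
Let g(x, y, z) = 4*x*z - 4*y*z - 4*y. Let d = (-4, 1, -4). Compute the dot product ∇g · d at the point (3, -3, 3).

-160

∂g/∂x = 4*z
∂g/∂y = -4*z - 4
∂g/∂z = 4*x - 4*y
∇g at (3, -3, 3) = (12, -16, 24)
∇g · d = (12)(-4) + (-16)(1) + (24)(-4) = -160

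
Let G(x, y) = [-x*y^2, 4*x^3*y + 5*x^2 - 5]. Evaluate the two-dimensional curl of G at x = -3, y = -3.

-336

∂G₂/∂x = 12*x^2*y + 10*x
∂G₁/∂y = -2*x*y
Scalar curl = 12*x^2*y + 2*x*y + 10*x
At (-3, -3): -336.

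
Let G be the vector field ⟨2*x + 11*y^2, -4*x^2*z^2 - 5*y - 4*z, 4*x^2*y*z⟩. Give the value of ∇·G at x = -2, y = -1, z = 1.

∂G₁/∂x = 2
∂G₂/∂y = -5
∂G₃/∂z = 4*x^2*y
∇·G = 4*x^2*y - 3
At (-2, -1, 1): -19.

-19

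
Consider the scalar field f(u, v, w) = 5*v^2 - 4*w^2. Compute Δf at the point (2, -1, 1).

∂²f/∂u² = 0
∂²f/∂v² = 10
∂²f/∂w² = -8
∇²f = 2
At (2, -1, 1): 2.

2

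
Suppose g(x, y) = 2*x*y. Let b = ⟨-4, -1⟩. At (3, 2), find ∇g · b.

∂g/∂x = 2*y
∂g/∂y = 2*x
∇g at (3, 2) = (4, 6)
∇g · b = (4)(-4) + (6)(-1) = -22

-22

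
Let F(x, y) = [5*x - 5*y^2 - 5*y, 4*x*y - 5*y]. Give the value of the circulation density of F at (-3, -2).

-23

∂F₂/∂x = 4*y
∂F₁/∂y = -10*y - 5
Scalar curl = 14*y + 5
At (-3, -2): -23.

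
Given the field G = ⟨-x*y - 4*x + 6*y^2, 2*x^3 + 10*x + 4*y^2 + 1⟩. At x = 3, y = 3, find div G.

17

∂G₁/∂x = -y - 4
∂G₂/∂y = 8*y
∇·G = 7*y - 4
At (3, 3): 17.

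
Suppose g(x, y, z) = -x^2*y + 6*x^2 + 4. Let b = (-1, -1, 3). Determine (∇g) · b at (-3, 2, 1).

∂g/∂x = -2*x*y + 12*x
∂g/∂y = -x^2
∂g/∂z = 0
∇g at (-3, 2, 1) = (-24, -9, 0)
∇g · b = (-24)(-1) + (-9)(-1) + (0)(3) = 33

33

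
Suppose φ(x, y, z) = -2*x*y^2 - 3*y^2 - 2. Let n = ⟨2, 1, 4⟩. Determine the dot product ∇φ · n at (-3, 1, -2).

∂φ/∂x = -2*y^2
∂φ/∂y = -4*x*y - 6*y
∂φ/∂z = 0
∇φ at (-3, 1, -2) = (-2, 6, 0)
∇φ · n = (-2)(2) + (6)(1) + (0)(4) = 2

2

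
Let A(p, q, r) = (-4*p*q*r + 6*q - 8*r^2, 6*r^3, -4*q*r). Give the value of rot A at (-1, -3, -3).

(∇×A)₁ = ∂A₃/∂q − ∂A₂/∂r = -18*r^2 - 4*r
(∇×A)₂ = ∂A₁/∂r − ∂A₃/∂p = -4*p*q - 16*r
(∇×A)₃ = ∂A₂/∂p − ∂A₁/∂q = 4*p*r - 6
∇×A = (-18*r^2 - 4*r, -4*p*q - 16*r, 4*p*r - 6)
At (-1, -3, -3): (-150, 36, 6).

(-150, 36, 6)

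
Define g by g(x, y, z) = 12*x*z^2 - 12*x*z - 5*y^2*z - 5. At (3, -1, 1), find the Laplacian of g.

∂²g/∂x² = 0
∂²g/∂y² = -10*z
∂²g/∂z² = 24*x
∇²g = 24*x - 10*z
At (3, -1, 1): 62.

62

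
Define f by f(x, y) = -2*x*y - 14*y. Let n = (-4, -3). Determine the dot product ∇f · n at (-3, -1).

∂f/∂x = -2*y
∂f/∂y = -2*x - 14
∇f at (-3, -1) = (2, -8)
∇f · n = (2)(-4) + (-8)(-3) = 16

16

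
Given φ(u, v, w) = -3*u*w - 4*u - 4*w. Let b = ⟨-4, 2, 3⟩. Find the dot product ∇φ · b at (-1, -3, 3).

∂φ/∂u = -3*w - 4
∂φ/∂v = 0
∂φ/∂w = -3*u - 4
∇φ at (-1, -3, 3) = (-13, 0, -1)
∇φ · b = (-13)(-4) + (0)(2) + (-1)(3) = 49

49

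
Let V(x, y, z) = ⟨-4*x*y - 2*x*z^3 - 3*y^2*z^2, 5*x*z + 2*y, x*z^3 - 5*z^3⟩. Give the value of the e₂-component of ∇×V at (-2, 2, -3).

207

(∇×V)_2 = ∂V₁/∂z − ∂V₃/∂x
= -6*x*z^2 - 6*y^2*z − (z^3)
= -6*x*z^2 - 6*y^2*z - z^3
At (-2, 2, -3): 207.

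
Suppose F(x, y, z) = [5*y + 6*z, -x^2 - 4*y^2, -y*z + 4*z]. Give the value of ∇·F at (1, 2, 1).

-14

∂F₁/∂x = 0
∂F₂/∂y = -8*y
∂F₃/∂z = -y + 4
∇·F = -9*y + 4
At (1, 2, 1): -14.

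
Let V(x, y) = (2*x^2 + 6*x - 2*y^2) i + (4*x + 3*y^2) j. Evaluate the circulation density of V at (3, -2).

-4

∂V₂/∂x = 4
∂V₁/∂y = -4*y
Scalar curl = 4*y + 4
At (3, -2): -4.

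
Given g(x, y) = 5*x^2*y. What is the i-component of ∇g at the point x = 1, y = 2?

20

(∇g)_1 = ∂g/∂x = 10*x*y
At (1, 2): 20.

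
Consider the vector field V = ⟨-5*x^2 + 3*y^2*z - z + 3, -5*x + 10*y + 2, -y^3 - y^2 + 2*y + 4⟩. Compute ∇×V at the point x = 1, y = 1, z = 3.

(∇×V)₁ = ∂V₃/∂y − ∂V₂/∂z = -3*y^2 - 2*y + 2
(∇×V)₂ = ∂V₁/∂z − ∂V₃/∂x = 3*y^2 - 1
(∇×V)₃ = ∂V₂/∂x − ∂V₁/∂y = -6*y*z - 5
∇×V = (-3*y^2 - 2*y + 2, 3*y^2 - 1, -6*y*z - 5)
At (1, 1, 3): (-3, 2, -23).

(-3, 2, -23)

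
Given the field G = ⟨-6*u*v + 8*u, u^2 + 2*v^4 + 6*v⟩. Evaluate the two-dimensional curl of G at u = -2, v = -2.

-16

∂G₂/∂u = 2*u
∂G₁/∂v = -6*u
Scalar curl = 8*u
At (-2, -2): -16.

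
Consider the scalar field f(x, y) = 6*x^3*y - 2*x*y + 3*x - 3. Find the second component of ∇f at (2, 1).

44

(∇f)_2 = ∂f/∂y = 6*x^3 - 2*x
At (2, 1): 44.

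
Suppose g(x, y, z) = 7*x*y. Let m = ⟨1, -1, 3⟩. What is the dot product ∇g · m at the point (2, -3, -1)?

-35

∂g/∂x = 7*y
∂g/∂y = 7*x
∂g/∂z = 0
∇g at (2, -3, -1) = (-21, 14, 0)
∇g · m = (-21)(1) + (14)(-1) + (0)(3) = -35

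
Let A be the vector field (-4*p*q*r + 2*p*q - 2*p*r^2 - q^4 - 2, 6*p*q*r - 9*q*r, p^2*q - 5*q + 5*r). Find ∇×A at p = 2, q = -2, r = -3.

(∇×A)₁ = ∂A₃/∂q − ∂A₂/∂r = p^2 - 6*p*q + 9*q - 5
(∇×A)₂ = ∂A₁/∂r − ∂A₃/∂p = -6*p*q - 4*p*r
(∇×A)₃ = ∂A₂/∂p − ∂A₁/∂q = 4*p*r - 2*p + 4*q^3 + 6*q*r
∇×A = (p^2 - 6*p*q + 9*q - 5, -6*p*q - 4*p*r, 4*p*r - 2*p + 4*q^3 + 6*q*r)
At (2, -2, -3): (5, 48, -24).

(5, 48, -24)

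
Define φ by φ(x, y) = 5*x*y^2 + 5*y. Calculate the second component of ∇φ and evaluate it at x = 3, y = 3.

(∇φ)_2 = ∂φ/∂y = 10*x*y + 5
At (3, 3): 95.

95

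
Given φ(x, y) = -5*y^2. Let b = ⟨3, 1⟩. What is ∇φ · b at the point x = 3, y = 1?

-10

∂φ/∂x = 0
∂φ/∂y = -10*y
∇φ at (3, 1) = (0, -10)
∇φ · b = (0)(3) + (-10)(1) = -10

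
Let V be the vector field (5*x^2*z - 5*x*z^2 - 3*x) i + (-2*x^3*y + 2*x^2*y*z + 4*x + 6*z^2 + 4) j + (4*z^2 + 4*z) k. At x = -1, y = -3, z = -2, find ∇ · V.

-17

∂V₁/∂x = 10*x*z - 5*z^2 - 3
∂V₂/∂y = -2*x^3 + 2*x^2*z
∂V₃/∂z = 8*z + 4
∇·V = -2*x^3 + 2*x^2*z + 10*x*z - 5*z^2 + 8*z + 1
At (-1, -3, -2): -17.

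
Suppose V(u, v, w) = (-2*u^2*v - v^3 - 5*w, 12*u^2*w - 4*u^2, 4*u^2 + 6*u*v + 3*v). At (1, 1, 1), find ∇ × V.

(∇×V)₁ = ∂V₃/∂v − ∂V₂/∂w = -12*u^2 + 6*u + 3
(∇×V)₂ = ∂V₁/∂w − ∂V₃/∂u = -8*u - 6*v - 5
(∇×V)₃ = ∂V₂/∂u − ∂V₁/∂v = 2*u^2 + 24*u*w - 8*u + 3*v^2
∇×V = (-12*u^2 + 6*u + 3, -8*u - 6*v - 5, 2*u^2 + 24*u*w - 8*u + 3*v^2)
At (1, 1, 1): (-3, -19, 21).

(-3, -19, 21)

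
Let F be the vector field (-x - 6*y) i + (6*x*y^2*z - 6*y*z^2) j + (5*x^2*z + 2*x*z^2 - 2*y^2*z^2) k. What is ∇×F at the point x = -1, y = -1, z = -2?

(46, -28, -6)

(∇×F)₁ = ∂F₃/∂y − ∂F₂/∂z = -6*x*y^2 - 4*y*z^2 + 12*y*z
(∇×F)₂ = ∂F₁/∂z − ∂F₃/∂x = -10*x*z - 2*z^2
(∇×F)₃ = ∂F₂/∂x − ∂F₁/∂y = 6*y^2*z + 6
∇×F = (-6*x*y^2 - 4*y*z^2 + 12*y*z, -10*x*z - 2*z^2, 6*y^2*z + 6)
At (-1, -1, -2): (46, -28, -6).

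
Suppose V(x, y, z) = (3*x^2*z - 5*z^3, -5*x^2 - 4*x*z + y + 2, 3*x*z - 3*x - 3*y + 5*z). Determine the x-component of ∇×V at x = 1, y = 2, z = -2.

(∇×V)_1 = ∂V₃/∂y − ∂V₂/∂z
= -3 − (-4*x)
= 4*x - 3
At (1, 2, -2): 1.

1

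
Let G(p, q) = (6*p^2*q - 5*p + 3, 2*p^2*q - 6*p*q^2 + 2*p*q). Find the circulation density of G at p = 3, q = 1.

-46

∂G₂/∂p = 4*p*q - 6*q^2 + 2*q
∂G₁/∂q = 6*p^2
Scalar curl = -6*p^2 + 4*p*q - 6*q^2 + 2*q
At (3, 1): -46.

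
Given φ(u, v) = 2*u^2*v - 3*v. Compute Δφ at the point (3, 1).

∂²φ/∂u² = 4*v
∂²φ/∂v² = 0
∇²φ = 4*v
At (3, 1): 4.

4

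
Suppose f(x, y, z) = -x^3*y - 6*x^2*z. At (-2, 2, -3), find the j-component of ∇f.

(∇f)_2 = ∂f/∂y = -x^3
At (-2, 2, -3): 8.

8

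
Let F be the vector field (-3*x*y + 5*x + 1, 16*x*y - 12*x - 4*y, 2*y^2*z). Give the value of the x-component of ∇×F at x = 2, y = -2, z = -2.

(∇×F)_1 = ∂F₃/∂y − ∂F₂/∂z
= 4*y*z − (0)
= 4*y*z
At (2, -2, -2): 16.

16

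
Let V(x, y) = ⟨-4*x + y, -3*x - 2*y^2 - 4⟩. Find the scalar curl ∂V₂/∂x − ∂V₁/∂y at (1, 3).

-4

∂V₂/∂x = -3
∂V₁/∂y = 1
Scalar curl = -4
At (1, 3): -4.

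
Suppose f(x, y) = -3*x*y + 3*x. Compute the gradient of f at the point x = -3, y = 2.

∂f/∂x = -3*y + 3
∂f/∂y = -3*x
∇f = (-3*y + 3, -3*x)
At (-3, 2): (-3, 9).

(-3, 9)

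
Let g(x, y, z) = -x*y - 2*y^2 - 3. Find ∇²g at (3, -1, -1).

-4

∂²g/∂x² = 0
∂²g/∂y² = -4
∂²g/∂z² = 0
∇²g = -4
At (3, -1, -1): -4.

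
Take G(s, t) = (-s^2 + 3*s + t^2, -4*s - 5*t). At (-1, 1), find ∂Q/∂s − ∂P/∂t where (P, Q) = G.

-6

∂G₂/∂s = -4
∂G₁/∂t = 2*t
Scalar curl = -2*t - 4
At (-1, 1): -6.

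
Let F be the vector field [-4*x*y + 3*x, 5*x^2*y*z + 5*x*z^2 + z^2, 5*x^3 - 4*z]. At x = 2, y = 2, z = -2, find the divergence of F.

-49

∂F₁/∂x = -4*y + 3
∂F₂/∂y = 5*x^2*z
∂F₃/∂z = -4
∇·F = 5*x^2*z - 4*y - 1
At (2, 2, -2): -49.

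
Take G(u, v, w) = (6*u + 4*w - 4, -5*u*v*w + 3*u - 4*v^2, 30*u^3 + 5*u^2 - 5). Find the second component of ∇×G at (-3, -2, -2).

(∇×G)_2 = ∂G₁/∂w − ∂G₃/∂u
= 4 − (90*u^2 + 10*u)
= -90*u^2 - 10*u + 4
At (-3, -2, -2): -776.

-776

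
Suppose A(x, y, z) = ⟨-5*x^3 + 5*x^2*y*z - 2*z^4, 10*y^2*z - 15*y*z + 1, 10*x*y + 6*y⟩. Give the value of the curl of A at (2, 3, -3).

(∇×A)₁ = ∂A₃/∂y − ∂A₂/∂z = 10*x - 10*y^2 + 15*y + 6
(∇×A)₂ = ∂A₁/∂z − ∂A₃/∂x = 5*x^2*y - 10*y - 8*z^3
(∇×A)₃ = ∂A₂/∂x − ∂A₁/∂y = -5*x^2*z
∇×A = (10*x - 10*y^2 + 15*y + 6, 5*x^2*y - 10*y - 8*z^3, -5*x^2*z)
At (2, 3, -3): (-19, 246, 60).

(-19, 246, 60)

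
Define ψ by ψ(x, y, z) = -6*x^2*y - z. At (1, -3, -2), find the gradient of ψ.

(36, -6, -1)

∂ψ/∂x = -12*x*y
∂ψ/∂y = -6*x^2
∂ψ/∂z = -1
∇ψ = (-12*x*y, -6*x^2, -1)
At (1, -3, -2): (36, -6, -1).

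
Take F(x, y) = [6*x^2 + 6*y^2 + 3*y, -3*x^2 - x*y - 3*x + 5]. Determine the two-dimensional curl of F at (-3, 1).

-1

∂F₂/∂x = -6*x - y - 3
∂F₁/∂y = 12*y + 3
Scalar curl = -6*x - 13*y - 6
At (-3, 1): -1.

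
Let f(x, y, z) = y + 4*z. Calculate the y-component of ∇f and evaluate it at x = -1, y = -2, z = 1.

1

(∇f)_2 = ∂f/∂y = 1
At (-1, -2, 1): 1.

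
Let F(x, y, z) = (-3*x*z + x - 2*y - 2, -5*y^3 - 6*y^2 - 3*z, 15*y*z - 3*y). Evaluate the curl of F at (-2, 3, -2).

(-30, 6, 2)

(∇×F)₁ = ∂F₃/∂y − ∂F₂/∂z = 15*z
(∇×F)₂ = ∂F₁/∂z − ∂F₃/∂x = -3*x
(∇×F)₃ = ∂F₂/∂x − ∂F₁/∂y = 2
∇×F = (15*z, -3*x, 2)
At (-2, 3, -2): (-30, 6, 2).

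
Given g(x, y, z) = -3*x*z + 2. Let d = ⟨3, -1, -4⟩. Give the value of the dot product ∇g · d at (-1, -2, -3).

15

∂g/∂x = -3*z
∂g/∂y = 0
∂g/∂z = -3*x
∇g at (-1, -2, -3) = (9, 0, 3)
∇g · d = (9)(3) + (0)(-1) + (3)(-4) = 15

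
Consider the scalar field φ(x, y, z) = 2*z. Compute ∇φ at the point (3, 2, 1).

(0, 0, 2)

∂φ/∂x = 0
∂φ/∂y = 0
∂φ/∂z = 2
∇φ = (0, 0, 2)
At (3, 2, 1): (0, 0, 2).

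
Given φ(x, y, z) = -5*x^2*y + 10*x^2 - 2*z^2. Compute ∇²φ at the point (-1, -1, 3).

∂²φ/∂x² = 10*(-y + 2)
∂²φ/∂y² = 0
∂²φ/∂z² = -4
∇²φ = -10*y + 16
At (-1, -1, 3): 26.

26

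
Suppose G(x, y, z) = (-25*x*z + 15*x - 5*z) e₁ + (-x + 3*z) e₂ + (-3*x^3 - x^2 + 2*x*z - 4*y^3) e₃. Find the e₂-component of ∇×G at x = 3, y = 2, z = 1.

(∇×G)_2 = ∂G₁/∂z − ∂G₃/∂x
= -25*x - 5 − (-9*x^2 - 2*x + 2*z)
= 9*x^2 - 23*x - 2*z - 5
At (3, 2, 1): 5.

5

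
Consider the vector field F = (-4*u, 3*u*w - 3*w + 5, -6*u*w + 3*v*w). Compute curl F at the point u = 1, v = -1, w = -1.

(∇×F)₁ = ∂F₃/∂v − ∂F₂/∂w = -3*u + 3*w + 3
(∇×F)₂ = ∂F₁/∂w − ∂F₃/∂u = 6*w
(∇×F)₃ = ∂F₂/∂u − ∂F₁/∂v = 3*w
∇×F = (-3*u + 3*w + 3, 6*w, 3*w)
At (1, -1, -1): (-3, -6, -3).

(-3, -6, -3)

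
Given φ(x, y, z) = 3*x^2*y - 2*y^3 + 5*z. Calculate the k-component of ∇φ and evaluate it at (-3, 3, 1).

(∇φ)_3 = ∂φ/∂z = 5
At (-3, 3, 1): 5.

5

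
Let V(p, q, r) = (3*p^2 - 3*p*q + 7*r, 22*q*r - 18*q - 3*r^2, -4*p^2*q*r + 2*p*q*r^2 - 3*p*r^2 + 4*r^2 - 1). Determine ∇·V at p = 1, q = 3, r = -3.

∂V₁/∂p = 6*p - 3*q
∂V₂/∂q = 22*r - 18
∂V₃/∂r = -4*p^2*q + 4*p*q*r - 6*p*r + 8*r
∇·V = -4*p^2*q + 4*p*q*r - 6*p*r + 6*p - 3*q + 30*r - 18
At (1, 3, -3): -141.

-141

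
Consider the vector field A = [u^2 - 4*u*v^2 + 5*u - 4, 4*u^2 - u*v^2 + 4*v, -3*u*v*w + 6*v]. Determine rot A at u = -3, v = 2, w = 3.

(∇×A)₁ = ∂A₃/∂v − ∂A₂/∂w = -3*u*w + 6
(∇×A)₂ = ∂A₁/∂w − ∂A₃/∂u = 3*v*w
(∇×A)₃ = ∂A₂/∂u − ∂A₁/∂v = 8*u*v + 8*u - v^2
∇×A = (-3*u*w + 6, 3*v*w, 8*u*v + 8*u - v^2)
At (-3, 2, 3): (33, 18, -76).

(33, 18, -76)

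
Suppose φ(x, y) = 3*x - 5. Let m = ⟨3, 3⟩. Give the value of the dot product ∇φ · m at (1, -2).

9

∂φ/∂x = 3
∂φ/∂y = 0
∇φ at (1, -2) = (3, 0)
∇φ · m = (3)(3) + (0)(3) = 9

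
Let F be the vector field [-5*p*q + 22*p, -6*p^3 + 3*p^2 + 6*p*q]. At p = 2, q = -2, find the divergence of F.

44

∂F₁/∂p = -5*q + 22
∂F₂/∂q = 6*p
∇·F = 6*p - 5*q + 22
At (2, -2): 44.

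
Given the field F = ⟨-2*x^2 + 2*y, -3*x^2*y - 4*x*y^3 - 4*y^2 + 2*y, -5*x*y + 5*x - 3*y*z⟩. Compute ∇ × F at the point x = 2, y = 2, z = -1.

(∇×F)₁ = ∂F₃/∂y − ∂F₂/∂z = -5*x - 3*z
(∇×F)₂ = ∂F₁/∂z − ∂F₃/∂x = 5*y - 5
(∇×F)₃ = ∂F₂/∂x − ∂F₁/∂y = -6*x*y - 4*y^3 - 2
∇×F = (-5*x - 3*z, 5*y - 5, -6*x*y - 4*y^3 - 2)
At (2, 2, -1): (-7, 5, -58).

(-7, 5, -58)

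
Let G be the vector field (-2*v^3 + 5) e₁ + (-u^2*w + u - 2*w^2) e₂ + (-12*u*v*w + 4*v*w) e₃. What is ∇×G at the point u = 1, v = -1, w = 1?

(∇×G)₁ = ∂G₃/∂v − ∂G₂/∂w = u^2 - 12*u*w + 8*w
(∇×G)₂ = ∂G₁/∂w − ∂G₃/∂u = 12*v*w
(∇×G)₃ = ∂G₂/∂u − ∂G₁/∂v = -2*u*w + 6*v^2 + 1
∇×G = (u^2 - 12*u*w + 8*w, 12*v*w, -2*u*w + 6*v^2 + 1)
At (1, -1, 1): (-3, -12, 5).

(-3, -12, 5)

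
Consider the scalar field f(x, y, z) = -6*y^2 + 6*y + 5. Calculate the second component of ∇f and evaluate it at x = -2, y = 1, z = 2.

-6

(∇f)_2 = ∂f/∂y = -12*y + 6
At (-2, 1, 2): -6.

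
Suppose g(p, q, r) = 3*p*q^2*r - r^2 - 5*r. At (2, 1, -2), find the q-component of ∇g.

-24

(∇g)_2 = ∂g/∂q = 6*p*q*r
At (2, 1, -2): -24.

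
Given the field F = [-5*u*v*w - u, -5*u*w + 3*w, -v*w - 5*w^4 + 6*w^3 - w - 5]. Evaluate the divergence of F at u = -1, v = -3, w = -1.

∂F₁/∂u = -5*v*w - 1
∂F₂/∂v = 0
∂F₃/∂w = -v - 20*w^3 + 18*w^2 - 1
∇·F = -5*v*w - v - 20*w^3 + 18*w^2 - 2
At (-1, -3, -1): 24.

24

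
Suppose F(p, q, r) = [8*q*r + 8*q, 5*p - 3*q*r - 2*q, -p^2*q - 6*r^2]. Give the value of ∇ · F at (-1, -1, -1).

13

∂F₁/∂p = 0
∂F₂/∂q = -3*r - 2
∂F₃/∂r = -12*r
∇·F = -15*r - 2
At (-1, -1, -1): 13.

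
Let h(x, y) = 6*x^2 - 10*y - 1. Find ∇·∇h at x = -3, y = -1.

∂²h/∂x² = 12
∂²h/∂y² = 0
∇²h = 12
At (-3, -1): 12.

12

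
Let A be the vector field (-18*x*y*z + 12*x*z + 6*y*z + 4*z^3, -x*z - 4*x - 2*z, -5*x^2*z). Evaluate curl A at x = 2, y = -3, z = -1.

(4, 106, -33)

(∇×A)₁ = ∂A₃/∂y − ∂A₂/∂z = x + 2
(∇×A)₂ = ∂A₁/∂z − ∂A₃/∂x = -18*x*y + 10*x*z + 12*x + 6*y + 12*z^2
(∇×A)₃ = ∂A₂/∂x − ∂A₁/∂y = 18*x*z - 7*z - 4
∇×A = (x + 2, -18*x*y + 10*x*z + 12*x + 6*y + 12*z^2, 18*x*z - 7*z - 4)
At (2, -3, -1): (4, 106, -33).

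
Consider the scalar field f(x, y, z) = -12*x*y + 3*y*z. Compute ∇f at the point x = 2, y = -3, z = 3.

(36, -15, -9)

∂f/∂x = -12*y
∂f/∂y = -12*x + 3*z
∂f/∂z = 3*y
∇f = (-12*y, -12*x + 3*z, 3*y)
At (2, -3, 3): (36, -15, -9).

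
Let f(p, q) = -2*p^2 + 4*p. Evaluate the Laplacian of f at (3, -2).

∂²f/∂p² = -4
∂²f/∂q² = 0
∇²f = -4
At (3, -2): -4.

-4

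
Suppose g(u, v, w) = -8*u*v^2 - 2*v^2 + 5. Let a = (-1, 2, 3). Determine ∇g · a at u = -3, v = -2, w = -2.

∂g/∂u = -8*v^2
∂g/∂v = -16*u*v - 4*v
∂g/∂w = 0
∇g at (-3, -2, -2) = (-32, -88, 0)
∇g · a = (-32)(-1) + (-88)(2) + (0)(3) = -144

-144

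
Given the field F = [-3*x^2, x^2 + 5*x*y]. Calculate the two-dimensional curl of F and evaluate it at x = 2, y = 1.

∂F₂/∂x = 2*x + 5*y
∂F₁/∂y = 0
Scalar curl = 2*x + 5*y
At (2, 1): 9.

9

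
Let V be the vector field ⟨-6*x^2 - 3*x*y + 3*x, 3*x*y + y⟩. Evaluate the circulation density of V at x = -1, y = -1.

∂V₂/∂x = 3*y
∂V₁/∂y = -3*x
Scalar curl = 3*x + 3*y
At (-1, -1): -6.

-6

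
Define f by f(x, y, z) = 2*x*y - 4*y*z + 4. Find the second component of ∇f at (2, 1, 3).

(∇f)_2 = ∂f/∂y = 2*x - 4*z
At (2, 1, 3): -8.

-8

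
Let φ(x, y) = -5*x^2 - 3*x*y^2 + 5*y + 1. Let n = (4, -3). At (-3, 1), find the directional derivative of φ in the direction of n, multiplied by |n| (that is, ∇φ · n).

∂φ/∂x = -10*x - 3*y^2
∂φ/∂y = -6*x*y + 5
∇φ at (-3, 1) = (27, 23)
∇φ · n = (27)(4) + (23)(-3) = 39

39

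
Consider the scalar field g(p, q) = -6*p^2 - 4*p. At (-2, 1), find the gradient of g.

∂g/∂p = -12*p - 4
∂g/∂q = 0
∇g = (-12*p - 4, 0)
At (-2, 1): (20, 0).

(20, 0)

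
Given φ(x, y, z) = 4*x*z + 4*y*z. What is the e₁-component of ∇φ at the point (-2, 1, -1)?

(∇φ)_1 = ∂φ/∂x = 4*z
At (-2, 1, -1): -4.

-4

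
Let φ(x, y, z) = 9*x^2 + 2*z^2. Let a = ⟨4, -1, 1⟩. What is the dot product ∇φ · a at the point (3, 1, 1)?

220

∂φ/∂x = 18*x
∂φ/∂y = 0
∂φ/∂z = 4*z
∇φ at (3, 1, 1) = (54, 0, 4)
∇φ · a = (54)(4) + (0)(-1) + (4)(1) = 220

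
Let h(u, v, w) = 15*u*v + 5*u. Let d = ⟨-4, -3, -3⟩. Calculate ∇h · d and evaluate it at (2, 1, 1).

-170

∂h/∂u = 15*v + 5
∂h/∂v = 15*u
∂h/∂w = 0
∇h at (2, 1, 1) = (20, 30, 0)
∇h · d = (20)(-4) + (30)(-3) + (0)(-3) = -170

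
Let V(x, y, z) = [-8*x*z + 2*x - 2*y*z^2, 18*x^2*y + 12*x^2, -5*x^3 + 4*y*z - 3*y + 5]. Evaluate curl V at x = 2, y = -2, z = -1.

(-7, 36, -94)

(∇×V)₁ = ∂V₃/∂y − ∂V₂/∂z = 4*z - 3
(∇×V)₂ = ∂V₁/∂z − ∂V₃/∂x = 15*x^2 - 8*x - 4*y*z
(∇×V)₃ = ∂V₂/∂x − ∂V₁/∂y = 36*x*y + 24*x + 2*z^2
∇×V = (4*z - 3, 15*x^2 - 8*x - 4*y*z, 36*x*y + 24*x + 2*z^2)
At (2, -2, -1): (-7, 36, -94).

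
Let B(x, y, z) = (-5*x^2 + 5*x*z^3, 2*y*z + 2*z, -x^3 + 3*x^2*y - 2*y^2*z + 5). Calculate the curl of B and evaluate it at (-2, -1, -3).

(0, -270, 0)

(∇×B)₁ = ∂B₃/∂y − ∂B₂/∂z = 3*x^2 - 4*y*z - 2*y - 2
(∇×B)₂ = ∂B₁/∂z − ∂B₃/∂x = 3*x^2 - 6*x*y + 15*x*z^2
(∇×B)₃ = ∂B₂/∂x − ∂B₁/∂y = 0
∇×B = (3*x^2 - 4*y*z - 2*y - 2, 3*x^2 - 6*x*y + 15*x*z^2, 0)
At (-2, -1, -3): (0, -270, 0).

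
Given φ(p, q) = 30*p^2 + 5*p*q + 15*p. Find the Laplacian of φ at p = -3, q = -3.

∂²φ/∂p² = 60
∂²φ/∂q² = 0
∇²φ = 60
At (-3, -3): 60.

60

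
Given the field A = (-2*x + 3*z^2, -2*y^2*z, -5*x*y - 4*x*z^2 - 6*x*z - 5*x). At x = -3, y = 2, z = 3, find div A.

64

∂A₁/∂x = -2
∂A₂/∂y = -4*y*z
∂A₃/∂z = -8*x*z - 6*x
∇·A = -8*x*z - 6*x - 4*y*z - 2
At (-3, 2, 3): 64.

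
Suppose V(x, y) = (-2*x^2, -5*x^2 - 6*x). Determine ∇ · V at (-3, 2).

∂V₁/∂x = -4*x
∂V₂/∂y = 0
∇·V = -4*x
At (-3, 2): 12.

12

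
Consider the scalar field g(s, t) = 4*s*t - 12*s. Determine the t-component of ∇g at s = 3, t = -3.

12

(∇g)_2 = ∂g/∂t = 4*s
At (3, -3): 12.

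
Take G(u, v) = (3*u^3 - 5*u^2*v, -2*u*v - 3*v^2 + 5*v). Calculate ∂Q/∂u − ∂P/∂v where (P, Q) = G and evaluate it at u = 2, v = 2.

16

∂G₂/∂u = -2*v
∂G₁/∂v = -5*u^2
Scalar curl = 5*u^2 - 2*v
At (2, 2): 16.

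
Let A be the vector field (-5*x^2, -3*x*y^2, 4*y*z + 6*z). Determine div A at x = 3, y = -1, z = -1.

-10

∂A₁/∂x = -10*x
∂A₂/∂y = -6*x*y
∂A₃/∂z = 4*y + 6
∇·A = -6*x*y - 10*x + 4*y + 6
At (3, -1, -1): -10.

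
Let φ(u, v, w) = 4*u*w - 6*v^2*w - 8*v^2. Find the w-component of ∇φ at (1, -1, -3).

-2

(∇φ)_3 = ∂φ/∂w = 4*u - 6*v^2
At (1, -1, -3): -2.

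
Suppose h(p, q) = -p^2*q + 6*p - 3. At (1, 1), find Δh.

∂²h/∂p² = -2*q
∂²h/∂q² = 0
∇²h = -2*q
At (1, 1): -2.

-2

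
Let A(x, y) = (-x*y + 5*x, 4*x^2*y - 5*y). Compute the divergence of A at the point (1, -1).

5

∂A₁/∂x = -y + 5
∂A₂/∂y = 4*x^2 - 5
∇·A = 4*x^2 - y
At (1, -1): 5.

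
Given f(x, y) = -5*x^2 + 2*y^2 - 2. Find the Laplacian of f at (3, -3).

-6

∂²f/∂x² = -10
∂²f/∂y² = 4
∇²f = -6
At (3, -3): -6.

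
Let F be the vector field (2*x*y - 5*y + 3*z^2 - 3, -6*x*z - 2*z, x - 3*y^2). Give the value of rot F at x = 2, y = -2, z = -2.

(∇×F)₁ = ∂F₃/∂y − ∂F₂/∂z = 6*x - 6*y + 2
(∇×F)₂ = ∂F₁/∂z − ∂F₃/∂x = 6*z - 1
(∇×F)₃ = ∂F₂/∂x − ∂F₁/∂y = -2*x - 6*z + 5
∇×F = (6*x - 6*y + 2, 6*z - 1, -2*x - 6*z + 5)
At (2, -2, -2): (26, -13, 13).

(26, -13, 13)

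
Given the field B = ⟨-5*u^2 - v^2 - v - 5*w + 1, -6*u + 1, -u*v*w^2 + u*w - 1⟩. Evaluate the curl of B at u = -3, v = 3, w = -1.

(3, -1, 1)

(∇×B)₁ = ∂B₃/∂v − ∂B₂/∂w = -u*w^2
(∇×B)₂ = ∂B₁/∂w − ∂B₃/∂u = v*w^2 - w - 5
(∇×B)₃ = ∂B₂/∂u − ∂B₁/∂v = 2*v - 5
∇×B = (-u*w^2, v*w^2 - w - 5, 2*v - 5)
At (-3, 3, -1): (3, -1, 1).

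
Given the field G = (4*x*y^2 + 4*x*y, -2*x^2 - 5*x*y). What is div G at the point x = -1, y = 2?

29

∂G₁/∂x = 4*y^2 + 4*y
∂G₂/∂y = -5*x
∇·G = -5*x + 4*y^2 + 4*y
At (-1, 2): 29.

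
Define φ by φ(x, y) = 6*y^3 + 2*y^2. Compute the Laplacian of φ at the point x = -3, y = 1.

∂²φ/∂x² = 0
∂²φ/∂y² = 4*(9*y + 1)
∇²φ = 36*y + 4
At (-3, 1): 40.

40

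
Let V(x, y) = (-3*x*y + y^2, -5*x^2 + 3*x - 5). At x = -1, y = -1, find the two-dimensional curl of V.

12

∂V₂/∂x = -10*x + 3
∂V₁/∂y = -3*x + 2*y
Scalar curl = -7*x - 2*y + 3
At (-1, -1): 12.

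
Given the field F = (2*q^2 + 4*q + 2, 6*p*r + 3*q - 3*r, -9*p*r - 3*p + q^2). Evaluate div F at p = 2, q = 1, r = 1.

-15

∂F₁/∂p = 0
∂F₂/∂q = 3
∂F₃/∂r = -9*p
∇·F = -9*p + 3
At (2, 1, 1): -15.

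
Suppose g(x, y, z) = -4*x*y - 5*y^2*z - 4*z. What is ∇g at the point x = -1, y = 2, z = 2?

(-8, -36, -24)

∂g/∂x = -4*y
∂g/∂y = -4*x - 10*y*z
∂g/∂z = -5*y^2 - 4
∇g = (-4*y, -4*x - 10*y*z, -5*y^2 - 4)
At (-1, 2, 2): (-8, -36, -24).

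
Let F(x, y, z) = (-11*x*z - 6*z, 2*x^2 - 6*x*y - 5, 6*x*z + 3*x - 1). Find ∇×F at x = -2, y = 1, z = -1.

(0, 19, -14)

(∇×F)₁ = ∂F₃/∂y − ∂F₂/∂z = 0
(∇×F)₂ = ∂F₁/∂z − ∂F₃/∂x = -11*x - 6*z - 9
(∇×F)₃ = ∂F₂/∂x − ∂F₁/∂y = 4*x - 6*y
∇×F = (0, -11*x - 6*z - 9, 4*x - 6*y)
At (-2, 1, -1): (0, 19, -14).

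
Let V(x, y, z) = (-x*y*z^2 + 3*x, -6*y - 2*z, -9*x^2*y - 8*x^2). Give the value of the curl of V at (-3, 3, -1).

(-79, -228, -3)

(∇×V)₁ = ∂V₃/∂y − ∂V₂/∂z = -9*x^2 + 2
(∇×V)₂ = ∂V₁/∂z − ∂V₃/∂x = -2*x*y*z + 18*x*y + 16*x
(∇×V)₃ = ∂V₂/∂x − ∂V₁/∂y = x*z^2
∇×V = (-9*x^2 + 2, -2*x*y*z + 18*x*y + 16*x, x*z^2)
At (-3, 3, -1): (-79, -228, -3).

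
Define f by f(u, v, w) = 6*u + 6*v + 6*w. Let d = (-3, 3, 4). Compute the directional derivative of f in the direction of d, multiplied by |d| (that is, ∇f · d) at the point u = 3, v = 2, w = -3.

∂f/∂u = 6
∂f/∂v = 6
∂f/∂w = 6
∇f at (3, 2, -3) = (6, 6, 6)
∇f · d = (6)(-3) + (6)(3) + (6)(4) = 24

24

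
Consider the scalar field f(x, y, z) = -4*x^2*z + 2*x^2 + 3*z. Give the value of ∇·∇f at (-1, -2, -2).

20

∂²f/∂x² = 4*(-2*z + 1)
∂²f/∂y² = 0
∂²f/∂z² = 0
∇²f = -8*z + 4
At (-1, -2, -2): 20.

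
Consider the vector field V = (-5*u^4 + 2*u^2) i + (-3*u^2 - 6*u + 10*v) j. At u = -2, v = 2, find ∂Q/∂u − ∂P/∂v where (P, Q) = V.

∂V₂/∂u = -6*u - 6
∂V₁/∂v = 0
Scalar curl = -6*u - 6
At (-2, 2): 6.

6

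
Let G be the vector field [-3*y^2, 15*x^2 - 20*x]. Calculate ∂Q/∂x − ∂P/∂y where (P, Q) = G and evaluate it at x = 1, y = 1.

∂G₂/∂x = 30*x - 20
∂G₁/∂y = -6*y
Scalar curl = 30*x + 6*y - 20
At (1, 1): 16.

16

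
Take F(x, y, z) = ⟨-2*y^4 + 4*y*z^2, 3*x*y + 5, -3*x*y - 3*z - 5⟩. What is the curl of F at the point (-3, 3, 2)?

(∇×F)₁ = ∂F₃/∂y − ∂F₂/∂z = -3*x
(∇×F)₂ = ∂F₁/∂z − ∂F₃/∂x = 8*y*z + 3*y
(∇×F)₃ = ∂F₂/∂x − ∂F₁/∂y = 8*y^3 + 3*y - 4*z^2
∇×F = (-3*x, 8*y*z + 3*y, 8*y^3 + 3*y - 4*z^2)
At (-3, 3, 2): (9, 57, 209).

(9, 57, 209)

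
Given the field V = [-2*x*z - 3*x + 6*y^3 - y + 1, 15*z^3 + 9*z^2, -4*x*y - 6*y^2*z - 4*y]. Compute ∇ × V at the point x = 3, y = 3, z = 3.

(-583, 6, -161)

(∇×V)₁ = ∂V₃/∂y − ∂V₂/∂z = -4*x - 12*y*z - 45*z^2 - 18*z - 4
(∇×V)₂ = ∂V₁/∂z − ∂V₃/∂x = -2*x + 4*y
(∇×V)₃ = ∂V₂/∂x − ∂V₁/∂y = -18*y^2 + 1
∇×V = (-4*x - 12*y*z - 45*z^2 - 18*z - 4, -2*x + 4*y, -18*y^2 + 1)
At (3, 3, 3): (-583, 6, -161).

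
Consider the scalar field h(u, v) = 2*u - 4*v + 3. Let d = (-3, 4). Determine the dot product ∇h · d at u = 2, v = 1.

∂h/∂u = 2
∂h/∂v = -4
∇h at (2, 1) = (2, -4)
∇h · d = (2)(-3) + (-4)(4) = -22

-22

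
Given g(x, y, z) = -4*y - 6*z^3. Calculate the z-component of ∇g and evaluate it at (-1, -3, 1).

-18

(∇g)_3 = ∂g/∂z = -18*z^2
At (-1, -3, 1): -18.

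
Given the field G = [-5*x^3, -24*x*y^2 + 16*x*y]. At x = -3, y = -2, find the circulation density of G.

-128

∂G₂/∂x = -24*y^2 + 16*y
∂G₁/∂y = 0
Scalar curl = -24*y^2 + 16*y
At (-3, -2): -128.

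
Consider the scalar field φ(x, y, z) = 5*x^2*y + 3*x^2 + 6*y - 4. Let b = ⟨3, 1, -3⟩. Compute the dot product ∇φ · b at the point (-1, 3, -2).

∂φ/∂x = 10*x*y + 6*x
∂φ/∂y = 5*x^2 + 6
∂φ/∂z = 0
∇φ at (-1, 3, -2) = (-36, 11, 0)
∇φ · b = (-36)(3) + (11)(1) + (0)(-3) = -97

-97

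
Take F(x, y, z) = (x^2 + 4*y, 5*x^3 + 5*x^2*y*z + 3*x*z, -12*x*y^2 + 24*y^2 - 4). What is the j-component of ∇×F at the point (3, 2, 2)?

(∇×F)_2 = ∂F₁/∂z − ∂F₃/∂x
= 0 − (-12*y^2)
= 12*y^2
At (3, 2, 2): 48.

48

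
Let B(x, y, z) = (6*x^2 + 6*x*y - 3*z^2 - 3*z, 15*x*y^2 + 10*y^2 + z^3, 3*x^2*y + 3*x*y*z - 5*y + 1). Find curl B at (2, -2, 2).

(∇×B)₁ = ∂B₃/∂y − ∂B₂/∂z = 3*x^2 + 3*x*z - 3*z^2 - 5
(∇×B)₂ = ∂B₁/∂z − ∂B₃/∂x = -6*x*y - 3*y*z - 6*z - 3
(∇×B)₃ = ∂B₂/∂x − ∂B₁/∂y = -6*x + 15*y^2
∇×B = (3*x^2 + 3*x*z - 3*z^2 - 5, -6*x*y - 3*y*z - 6*z - 3, -6*x + 15*y^2)
At (2, -2, 2): (7, 21, 48).

(7, 21, 48)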